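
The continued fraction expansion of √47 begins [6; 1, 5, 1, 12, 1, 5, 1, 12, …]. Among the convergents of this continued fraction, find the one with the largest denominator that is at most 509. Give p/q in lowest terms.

a_0 = 6: 6/1  (≤ bound)
a_1 = 1: 7/1  (≤ bound)
a_2 = 5: 41/6  (≤ bound)
a_3 = 1: 48/7  (≤ bound)
a_4 = 12: 617/90  (≤ bound)
a_5 = 1: 665/97  (≤ bound)
a_6 = 5: 3942/575  (> 509, stop)

665/97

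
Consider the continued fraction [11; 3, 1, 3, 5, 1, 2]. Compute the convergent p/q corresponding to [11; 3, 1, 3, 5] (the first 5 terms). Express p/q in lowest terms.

Start with 5.
3 + 1/(5/1) = 3 + 1/5 = 16/5
1 + 1/(16/5) = 1 + 5/16 = 21/16
3 + 1/(21/16) = 3 + 16/21 = 79/21
11 + 1/(79/21) = 11 + 21/79 = 890/79

890/79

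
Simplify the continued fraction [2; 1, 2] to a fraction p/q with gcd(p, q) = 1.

Start with 2.
1 + 1/(2/1) = 1 + 1/2 = 3/2
2 + 1/(3/2) = 2 + 2/3 = 8/3

8/3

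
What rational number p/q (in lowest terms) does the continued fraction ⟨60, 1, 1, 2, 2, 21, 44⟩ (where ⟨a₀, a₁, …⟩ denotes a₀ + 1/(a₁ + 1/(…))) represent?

685807/11320

Start with 44.
21 + 1/(44/1) = 21 + 1/44 = 925/44
2 + 1/(925/44) = 2 + 44/925 = 1894/925
2 + 1/(1894/925) = 2 + 925/1894 = 4713/1894
1 + 1/(4713/1894) = 1 + 1894/4713 = 6607/4713
1 + 1/(6607/4713) = 1 + 4713/6607 = 11320/6607
60 + 1/(11320/6607) = 60 + 6607/11320 = 685807/11320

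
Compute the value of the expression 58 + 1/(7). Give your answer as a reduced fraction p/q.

Compute successive convergents:
a_0 = 58: 58/1
a_1 = 7: 407/7

407/7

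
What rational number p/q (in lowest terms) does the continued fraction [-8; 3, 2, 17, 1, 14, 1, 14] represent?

Compute successive convergents:
a_0 = -8: -8/1
a_1 = 3: -23/3
a_2 = 2: -54/7
a_3 = 17: -941/122
a_4 = 1: -995/129
a_5 = 14: -14871/1928
a_6 = 1: -15866/2057
a_7 = 14: -236995/30726

-236995/30726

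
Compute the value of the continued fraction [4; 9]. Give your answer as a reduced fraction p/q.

a_0 = 4: 4/1
a_1 = 9: 37/9

37/9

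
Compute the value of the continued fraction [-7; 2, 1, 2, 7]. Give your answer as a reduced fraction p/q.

Use the convergent recurrence hₖ = aₖ·hₖ₋₁ + hₖ₋₂ (and likewise for the denominators kₖ):
a_0 = -7: -7/1
a_1 = 2: -13/2
a_2 = 1: -20/3
a_3 = 2: -53/8
a_4 = 7: -391/59

-391/59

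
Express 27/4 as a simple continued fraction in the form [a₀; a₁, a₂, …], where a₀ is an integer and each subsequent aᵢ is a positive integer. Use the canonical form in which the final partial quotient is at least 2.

[6; 1, 3]

Repeatedly divide and take the remainder:
27 ÷ 4 → quotient 6, remainder 3
4 ÷ 3 → quotient 1, remainder 1
3 ÷ 1 → quotient 3, remainder 0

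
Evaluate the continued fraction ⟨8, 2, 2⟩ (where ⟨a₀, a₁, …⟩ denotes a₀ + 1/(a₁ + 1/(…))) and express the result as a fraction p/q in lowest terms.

42/5

Collapse the nested fraction from the inside out:
Start with 2.
2 + 1/(2/1) = 2 + 1/2 = 5/2
8 + 1/(5/2) = 8 + 2/5 = 42/5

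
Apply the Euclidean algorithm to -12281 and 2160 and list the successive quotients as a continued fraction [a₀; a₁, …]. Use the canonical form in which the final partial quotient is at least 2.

-12281 = -6·2160 + 679, so a_0 = -6
2160 = 3·679 + 123, so a_1 = 3
679 = 5·123 + 64, so a_2 = 5
123 = 1·64 + 59, so a_3 = 1
64 = 1·59 + 5, so a_4 = 1
59 = 11·5 + 4, so a_5 = 11
5 = 1·4 + 1, so a_6 = 1
4 = 4·1 + 0, so a_7 = 4

[-6; 3, 5, 1, 1, 11, 1, 4]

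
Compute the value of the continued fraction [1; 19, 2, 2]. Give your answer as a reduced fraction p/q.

102/97

Compute successive convergents:
a_0 = 1: 1/1
a_1 = 19: 20/19
a_2 = 2: 41/39
a_3 = 2: 102/97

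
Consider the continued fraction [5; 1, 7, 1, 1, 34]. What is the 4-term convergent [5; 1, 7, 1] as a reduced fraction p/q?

53/9

Start with 1.
7 + 1/(1/1) = 7 + 1/1 = 8/1
1 + 1/(8/1) = 1 + 1/8 = 9/8
5 + 1/(9/8) = 5 + 8/9 = 53/9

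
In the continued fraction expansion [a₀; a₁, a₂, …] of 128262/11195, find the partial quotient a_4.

12

128262 = 11·11195 + 5117, so a_0 = 11
11195 = 2·5117 + 961, so a_1 = 2
5117 = 5·961 + 312, so a_2 = 5
961 = 3·312 + 25, so a_3 = 3
312 = 12·25 + 12, so a_4 = 12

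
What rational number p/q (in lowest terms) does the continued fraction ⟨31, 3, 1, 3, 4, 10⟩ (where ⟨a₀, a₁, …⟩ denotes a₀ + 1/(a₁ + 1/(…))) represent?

20479/655

Collapse the nested fraction from the inside out:
Start with 10.
4 + 1/(10/1) = 4 + 1/10 = 41/10
3 + 1/(41/10) = 3 + 10/41 = 133/41
1 + 1/(133/41) = 1 + 41/133 = 174/133
3 + 1/(174/133) = 3 + 133/174 = 655/174
31 + 1/(655/174) = 31 + 174/655 = 20479/655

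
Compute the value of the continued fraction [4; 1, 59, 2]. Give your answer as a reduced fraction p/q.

603/121

Compute successive convergents:
a_0 = 4: 4/1
a_1 = 1: 5/1
a_2 = 59: 299/60
a_3 = 2: 603/121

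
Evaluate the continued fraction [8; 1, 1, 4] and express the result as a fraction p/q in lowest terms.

Work from the innermost term outward:
Start with 4.
1 + 1/(4/1) = 1 + 1/4 = 5/4
1 + 1/(5/4) = 1 + 4/5 = 9/5
8 + 1/(9/5) = 8 + 5/9 = 77/9

77/9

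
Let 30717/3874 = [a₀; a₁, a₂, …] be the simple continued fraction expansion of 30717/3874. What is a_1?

30717 = 7·3874 + 3599, so a_0 = 7
3874 = 1·3599 + 275, so a_1 = 1

1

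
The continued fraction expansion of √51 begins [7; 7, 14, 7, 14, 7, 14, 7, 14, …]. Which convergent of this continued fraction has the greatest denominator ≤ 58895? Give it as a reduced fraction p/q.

70693/9899

List convergents until the denominator exceeds the bound:
a_0 = 7: 7/1  (≤ bound)
a_1 = 7: 50/7  (≤ bound)
a_2 = 14: 707/99  (≤ bound)
a_3 = 7: 4999/700  (≤ bound)
a_4 = 14: 70693/9899  (≤ bound)
a_5 = 7: 499850/69993  (> 58895, stop)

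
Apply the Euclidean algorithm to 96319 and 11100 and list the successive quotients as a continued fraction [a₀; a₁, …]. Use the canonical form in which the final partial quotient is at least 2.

[8; 1, 2, 10, 32, 2, 5]

96319 = 8·11100 + 7519, so a_0 = 8
11100 = 1·7519 + 3581, so a_1 = 1
7519 = 2·3581 + 357, so a_2 = 2
3581 = 10·357 + 11, so a_3 = 10
357 = 32·11 + 5, so a_4 = 32
11 = 2·5 + 1, so a_5 = 2
5 = 5·1 + 0, so a_6 = 5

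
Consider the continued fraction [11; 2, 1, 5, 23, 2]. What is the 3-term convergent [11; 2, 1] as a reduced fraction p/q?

Start with 1.
2 + 1/(1/1) = 2 + 1/1 = 3/1
11 + 1/(3/1) = 11 + 1/3 = 34/3

34/3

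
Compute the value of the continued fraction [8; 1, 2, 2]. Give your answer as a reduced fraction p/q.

Start with 2.
2 + 1/(2/1) = 2 + 1/2 = 5/2
1 + 1/(5/2) = 1 + 2/5 = 7/5
8 + 1/(7/5) = 8 + 5/7 = 61/7

61/7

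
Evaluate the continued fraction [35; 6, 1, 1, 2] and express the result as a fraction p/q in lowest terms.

1160/33

Work from the innermost term outward:
Start with 2.
1 + 1/(2/1) = 1 + 1/2 = 3/2
1 + 1/(3/2) = 1 + 2/3 = 5/3
6 + 1/(5/3) = 6 + 3/5 = 33/5
35 + 1/(33/5) = 35 + 5/33 = 1160/33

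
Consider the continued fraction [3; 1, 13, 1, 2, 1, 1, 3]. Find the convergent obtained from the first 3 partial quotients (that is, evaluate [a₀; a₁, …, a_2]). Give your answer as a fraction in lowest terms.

a_0 = 3: 3/1
a_1 = 1: 4/1
a_2 = 13: 55/14

55/14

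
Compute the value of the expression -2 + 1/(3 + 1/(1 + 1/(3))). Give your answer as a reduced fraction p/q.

-26/15

a_0 = -2: -2/1
a_1 = 3: -5/3
a_2 = 1: -7/4
a_3 = 3: -26/15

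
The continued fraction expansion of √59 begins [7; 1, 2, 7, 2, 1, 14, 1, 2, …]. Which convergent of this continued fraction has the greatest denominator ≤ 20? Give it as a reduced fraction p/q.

a_0 = 7: 7/1  (≤ bound)
a_1 = 1: 8/1  (≤ bound)
a_2 = 2: 23/3  (≤ bound)
a_3 = 7: 169/22  (> 20, stop)

23/3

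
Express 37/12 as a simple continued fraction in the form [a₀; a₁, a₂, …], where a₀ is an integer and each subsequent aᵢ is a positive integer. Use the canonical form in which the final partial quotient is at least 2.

[3; 12]

Run the Euclidean algorithm, recording each quotient:
⌊37/12⌋ = 3, remainder 1
⌊12/1⌋ = 12, remainder 0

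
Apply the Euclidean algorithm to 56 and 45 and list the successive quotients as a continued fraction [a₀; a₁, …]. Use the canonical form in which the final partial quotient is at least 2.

[1; 4, 11]

Repeatedly divide and take the remainder:
⌊56/45⌋ = 1, remainder 11
⌊45/11⌋ = 4, remainder 1
⌊11/1⌋ = 11, remainder 0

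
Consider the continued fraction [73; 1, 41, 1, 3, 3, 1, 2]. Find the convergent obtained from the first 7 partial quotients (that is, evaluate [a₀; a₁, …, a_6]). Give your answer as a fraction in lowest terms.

53781/727

Start with 1.
3 + 1/(1/1) = 3 + 1/1 = 4/1
3 + 1/(4/1) = 3 + 1/4 = 13/4
1 + 1/(13/4) = 1 + 4/13 = 17/13
41 + 1/(17/13) = 41 + 13/17 = 710/17
1 + 1/(710/17) = 1 + 17/710 = 727/710
73 + 1/(727/710) = 73 + 710/727 = 53781/727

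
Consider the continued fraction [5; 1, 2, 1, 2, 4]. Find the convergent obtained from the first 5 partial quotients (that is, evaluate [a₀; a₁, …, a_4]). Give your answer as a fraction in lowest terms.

63/11

Use the convergent recurrence hₖ = aₖ·hₖ₋₁ + hₖ₋₂ (and likewise for the denominators kₖ):
a_0 = 5: 5/1
a_1 = 1: 6/1
a_2 = 2: 17/3
a_3 = 1: 23/4
a_4 = 2: 63/11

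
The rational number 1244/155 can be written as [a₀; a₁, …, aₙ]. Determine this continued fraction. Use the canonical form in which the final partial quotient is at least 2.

Repeatedly divide and take the remainder:
1244 = 8·155 + 4, so a_0 = 8
155 = 38·4 + 3, so a_1 = 38
4 = 1·3 + 1, so a_2 = 1
3 = 3·1 + 0, so a_3 = 3

[8; 38, 1, 3]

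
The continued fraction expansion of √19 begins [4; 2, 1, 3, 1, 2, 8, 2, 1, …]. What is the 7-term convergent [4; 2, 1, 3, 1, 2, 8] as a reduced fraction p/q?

1421/326

a_0 = 4: 4/1
a_1 = 2: 9/2
a_2 = 1: 13/3
a_3 = 3: 48/11
a_4 = 1: 61/14
a_5 = 2: 170/39
a_6 = 8: 1421/326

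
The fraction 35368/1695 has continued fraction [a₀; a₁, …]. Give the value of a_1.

Apply division with remainder until the remainder is 0:
35368 ÷ 1695 → quotient 20, remainder 1468
1695 ÷ 1468 → quotient 1, remainder 227

1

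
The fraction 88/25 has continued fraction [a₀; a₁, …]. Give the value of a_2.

Repeatedly divide and take the remainder:
88 = 3·25 + 13, so a_0 = 3
25 = 1·13 + 12, so a_1 = 1
13 = 1·12 + 1, so a_2 = 1

1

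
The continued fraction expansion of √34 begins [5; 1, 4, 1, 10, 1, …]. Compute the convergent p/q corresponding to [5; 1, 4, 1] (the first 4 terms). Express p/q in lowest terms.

Work from the innermost term outward:
Start with 1.
4 + 1/(1/1) = 4 + 1/1 = 5/1
1 + 1/(5/1) = 1 + 1/5 = 6/5
5 + 1/(6/5) = 5 + 5/6 = 35/6

35/6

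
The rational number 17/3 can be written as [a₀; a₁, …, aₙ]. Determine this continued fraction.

17 = 5·3 + 2, so a_0 = 5
3 = 1·2 + 1, so a_1 = 1
2 = 2·1 + 0, so a_2 = 2

[5; 1, 2]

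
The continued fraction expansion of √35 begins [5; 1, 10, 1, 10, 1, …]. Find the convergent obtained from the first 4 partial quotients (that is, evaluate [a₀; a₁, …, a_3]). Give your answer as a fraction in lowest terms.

Start with 1.
10 + 1/(1/1) = 10 + 1/1 = 11/1
1 + 1/(11/1) = 1 + 1/11 = 12/11
5 + 1/(12/11) = 5 + 11/12 = 71/12

71/12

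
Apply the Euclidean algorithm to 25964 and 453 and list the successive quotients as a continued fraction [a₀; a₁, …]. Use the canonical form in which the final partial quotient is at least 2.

Apply division with remainder until the remainder is 0:
⌊25964/453⌋ = 57, remainder 143
⌊453/143⌋ = 3, remainder 24
⌊143/24⌋ = 5, remainder 23
⌊24/23⌋ = 1, remainder 1
⌊23/1⌋ = 23, remainder 0

[57; 3, 5, 1, 23]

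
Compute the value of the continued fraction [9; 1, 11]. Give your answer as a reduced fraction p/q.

119/12

Start with 11.
1 + 1/(11/1) = 1 + 1/11 = 12/11
9 + 1/(12/11) = 9 + 11/12 = 119/12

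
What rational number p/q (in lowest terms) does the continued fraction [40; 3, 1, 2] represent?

443/11

a_0 = 40: 40/1
a_1 = 3: 121/3
a_2 = 1: 161/4
a_3 = 2: 443/11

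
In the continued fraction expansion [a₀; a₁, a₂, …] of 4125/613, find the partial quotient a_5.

3

⌊4125/613⌋ = 6, remainder 447
⌊613/447⌋ = 1, remainder 166
⌊447/166⌋ = 2, remainder 115
⌊166/115⌋ = 1, remainder 51
⌊115/51⌋ = 2, remainder 13
⌊51/13⌋ = 3, remainder 12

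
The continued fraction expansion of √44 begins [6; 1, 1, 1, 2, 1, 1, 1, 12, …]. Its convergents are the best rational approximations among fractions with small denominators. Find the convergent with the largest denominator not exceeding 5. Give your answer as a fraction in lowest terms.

List convergents until the denominator exceeds the bound:
a_0 = 6: 6/1  (≤ bound)
a_1 = 1: 7/1  (≤ bound)
a_2 = 1: 13/2  (≤ bound)
a_3 = 1: 20/3  (≤ bound)
a_4 = 2: 53/8  (> 5, stop)

20/3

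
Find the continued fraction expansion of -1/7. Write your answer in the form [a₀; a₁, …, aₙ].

[-1; 1, 6]

Run the Euclidean algorithm, recording each quotient:
⌊-1/7⌋ = -1, remainder 6
⌊7/6⌋ = 1, remainder 1
⌊6/1⌋ = 6, remainder 0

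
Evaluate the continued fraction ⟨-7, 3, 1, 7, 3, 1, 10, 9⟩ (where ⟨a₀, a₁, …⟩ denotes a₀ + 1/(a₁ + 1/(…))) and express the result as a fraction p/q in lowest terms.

-84419/12521

Compute successive convergents:
a_0 = -7: -7/1
a_1 = 3: -20/3
a_2 = 1: -27/4
a_3 = 7: -209/31
a_4 = 3: -654/97
a_5 = 1: -863/128
a_6 = 10: -9284/1377
a_7 = 9: -84419/12521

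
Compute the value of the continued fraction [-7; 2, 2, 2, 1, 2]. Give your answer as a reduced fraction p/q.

Start with 2.
1 + 1/(2/1) = 1 + 1/2 = 3/2
2 + 1/(3/2) = 2 + 2/3 = 8/3
2 + 1/(8/3) = 2 + 3/8 = 19/8
2 + 1/(19/8) = 2 + 8/19 = 46/19
-7 + 1/(46/19) = -7 + 19/46 = -303/46

-303/46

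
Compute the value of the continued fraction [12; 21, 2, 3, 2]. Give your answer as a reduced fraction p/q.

4132/343

Start with 2.
3 + 1/(2/1) = 3 + 1/2 = 7/2
2 + 1/(7/2) = 2 + 2/7 = 16/7
21 + 1/(16/7) = 21 + 7/16 = 343/16
12 + 1/(343/16) = 12 + 16/343 = 4132/343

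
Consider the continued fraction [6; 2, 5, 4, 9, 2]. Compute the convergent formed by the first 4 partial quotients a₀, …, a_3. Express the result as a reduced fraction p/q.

297/46

Starting at the tail and folding back:
Start with 4.
5 + 1/(4/1) = 5 + 1/4 = 21/4
2 + 1/(21/4) = 2 + 4/21 = 46/21
6 + 1/(46/21) = 6 + 21/46 = 297/46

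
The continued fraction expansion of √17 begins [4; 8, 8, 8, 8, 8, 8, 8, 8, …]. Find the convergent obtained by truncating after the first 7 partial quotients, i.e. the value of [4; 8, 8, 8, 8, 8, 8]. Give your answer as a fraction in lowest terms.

Start with 8.
8 + 1/(8/1) = 8 + 1/8 = 65/8
8 + 1/(65/8) = 8 + 8/65 = 528/65
8 + 1/(528/65) = 8 + 65/528 = 4289/528
8 + 1/(4289/528) = 8 + 528/4289 = 34840/4289
8 + 1/(34840/4289) = 8 + 4289/34840 = 283009/34840
4 + 1/(283009/34840) = 4 + 34840/283009 = 1166876/283009

1166876/283009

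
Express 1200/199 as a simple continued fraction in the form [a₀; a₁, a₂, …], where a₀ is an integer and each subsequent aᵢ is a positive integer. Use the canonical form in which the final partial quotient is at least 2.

1200 ÷ 199 → quotient 6, remainder 6
199 ÷ 6 → quotient 33, remainder 1
6 ÷ 1 → quotient 6, remainder 0

[6; 33, 6]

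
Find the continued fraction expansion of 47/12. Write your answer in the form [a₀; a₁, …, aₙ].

[3; 1, 11]

47 ÷ 12 → quotient 3, remainder 11
12 ÷ 11 → quotient 1, remainder 1
11 ÷ 1 → quotient 11, remainder 0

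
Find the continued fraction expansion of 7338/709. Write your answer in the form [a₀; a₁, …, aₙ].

7338 ÷ 709 → quotient 10, remainder 248
709 ÷ 248 → quotient 2, remainder 213
248 ÷ 213 → quotient 1, remainder 35
213 ÷ 35 → quotient 6, remainder 3
35 ÷ 3 → quotient 11, remainder 2
3 ÷ 2 → quotient 1, remainder 1
2 ÷ 1 → quotient 2, remainder 0

[10; 2, 1, 6, 11, 1, 2]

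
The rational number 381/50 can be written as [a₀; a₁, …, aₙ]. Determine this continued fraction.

381 = 7·50 + 31, so a_0 = 7
50 = 1·31 + 19, so a_1 = 1
31 = 1·19 + 12, so a_2 = 1
19 = 1·12 + 7, so a_3 = 1
12 = 1·7 + 5, so a_4 = 1
7 = 1·5 + 2, so a_5 = 1
5 = 2·2 + 1, so a_6 = 2
2 = 2·1 + 0, so a_7 = 2

[7; 1, 1, 1, 1, 1, 2, 2]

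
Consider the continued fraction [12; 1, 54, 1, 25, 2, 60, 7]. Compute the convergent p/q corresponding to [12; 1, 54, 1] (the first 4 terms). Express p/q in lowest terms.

Build up convergents one term at a time:
a_0 = 12: 12/1
a_1 = 1: 13/1
a_2 = 54: 714/55
a_3 = 1: 727/56

727/56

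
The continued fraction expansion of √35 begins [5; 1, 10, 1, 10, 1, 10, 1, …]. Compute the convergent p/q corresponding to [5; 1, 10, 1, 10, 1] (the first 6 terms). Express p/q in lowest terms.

846/143

Work from the innermost term outward:
Start with 1.
10 + 1/(1/1) = 10 + 1/1 = 11/1
1 + 1/(11/1) = 1 + 1/11 = 12/11
10 + 1/(12/11) = 10 + 11/12 = 131/12
1 + 1/(131/12) = 1 + 12/131 = 143/131
5 + 1/(143/131) = 5 + 131/143 = 846/143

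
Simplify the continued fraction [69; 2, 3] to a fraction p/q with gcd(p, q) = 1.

486/7

a_0 = 69: 69/1
a_1 = 2: 139/2
a_2 = 3: 486/7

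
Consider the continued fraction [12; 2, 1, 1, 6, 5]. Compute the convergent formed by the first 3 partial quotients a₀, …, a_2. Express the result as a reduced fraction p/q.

Compute successive convergents:
a_0 = 12: 12/1
a_1 = 2: 25/2
a_2 = 1: 37/3

37/3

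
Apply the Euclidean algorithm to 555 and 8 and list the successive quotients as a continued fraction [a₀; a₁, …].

555 = 69·8 + 3, so a_0 = 69
8 = 2·3 + 2, so a_1 = 2
3 = 1·2 + 1, so a_2 = 1
2 = 2·1 + 0, so a_3 = 2

[69; 2, 1, 2]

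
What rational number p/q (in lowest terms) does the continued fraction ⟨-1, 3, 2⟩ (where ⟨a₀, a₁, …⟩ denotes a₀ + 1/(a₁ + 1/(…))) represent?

-5/7

Start with 2.
3 + 1/(2/1) = 3 + 1/2 = 7/2
-1 + 1/(7/2) = -1 + 2/7 = -5/7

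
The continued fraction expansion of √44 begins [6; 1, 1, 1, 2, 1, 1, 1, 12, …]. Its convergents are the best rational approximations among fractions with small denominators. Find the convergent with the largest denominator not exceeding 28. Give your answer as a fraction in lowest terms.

a_0 = 6: 6/1  (≤ bound)
a_1 = 1: 7/1  (≤ bound)
a_2 = 1: 13/2  (≤ bound)
a_3 = 1: 20/3  (≤ bound)
a_4 = 2: 53/8  (≤ bound)
a_5 = 1: 73/11  (≤ bound)
a_6 = 1: 126/19  (≤ bound)
a_7 = 1: 199/30  (> 28, stop)

126/19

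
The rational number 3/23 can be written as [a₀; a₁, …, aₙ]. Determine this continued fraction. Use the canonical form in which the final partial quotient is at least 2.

⌊3/23⌋ = 0, remainder 3
⌊23/3⌋ = 7, remainder 2
⌊3/2⌋ = 1, remainder 1
⌊2/1⌋ = 2, remainder 0

[0; 7, 1, 2]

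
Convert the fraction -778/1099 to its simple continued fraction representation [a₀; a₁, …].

⌊-778/1099⌋ = -1, remainder 321
⌊1099/321⌋ = 3, remainder 136
⌊321/136⌋ = 2, remainder 49
⌊136/49⌋ = 2, remainder 38
⌊49/38⌋ = 1, remainder 11
⌊38/11⌋ = 3, remainder 5
⌊11/5⌋ = 2, remainder 1
⌊5/1⌋ = 5, remainder 0

[-1; 3, 2, 2, 1, 3, 2, 5]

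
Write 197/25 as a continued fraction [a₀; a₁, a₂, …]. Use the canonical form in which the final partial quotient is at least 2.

Run the Euclidean algorithm, recording each quotient:
197 = 7·25 + 22, so a_0 = 7
25 = 1·22 + 3, so a_1 = 1
22 = 7·3 + 1, so a_2 = 7
3 = 3·1 + 0, so a_3 = 3

[7; 1, 7, 3]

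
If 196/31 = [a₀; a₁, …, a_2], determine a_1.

3

⌊196/31⌋ = 6, remainder 10
⌊31/10⌋ = 3, remainder 1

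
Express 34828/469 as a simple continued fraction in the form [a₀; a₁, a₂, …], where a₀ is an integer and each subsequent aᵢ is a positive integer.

[74; 3, 1, 5, 2, 2, 1, 2]

34828 ÷ 469 → quotient 74, remainder 122
469 ÷ 122 → quotient 3, remainder 103
122 ÷ 103 → quotient 1, remainder 19
103 ÷ 19 → quotient 5, remainder 8
19 ÷ 8 → quotient 2, remainder 3
8 ÷ 3 → quotient 2, remainder 2
3 ÷ 2 → quotient 1, remainder 1
2 ÷ 1 → quotient 2, remainder 0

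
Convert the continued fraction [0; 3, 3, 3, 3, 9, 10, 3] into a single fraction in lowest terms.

a_0 = 0: 0/1
a_1 = 3: 1/3
a_2 = 3: 3/10
a_3 = 3: 10/33
a_4 = 3: 33/109
a_5 = 9: 307/1014
a_6 = 10: 3103/10249
a_7 = 3: 9616/31761

9616/31761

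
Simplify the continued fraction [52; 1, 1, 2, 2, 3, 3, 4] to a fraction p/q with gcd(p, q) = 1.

30552/581

Start with 4.
3 + 1/(4/1) = 3 + 1/4 = 13/4
3 + 1/(13/4) = 3 + 4/13 = 43/13
2 + 1/(43/13) = 2 + 13/43 = 99/43
2 + 1/(99/43) = 2 + 43/99 = 241/99
1 + 1/(241/99) = 1 + 99/241 = 340/241
1 + 1/(340/241) = 1 + 241/340 = 581/340
52 + 1/(581/340) = 52 + 340/581 = 30552/581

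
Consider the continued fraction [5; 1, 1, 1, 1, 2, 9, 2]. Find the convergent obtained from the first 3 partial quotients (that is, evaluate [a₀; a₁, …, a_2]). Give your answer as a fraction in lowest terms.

Compute successive convergents:
a_0 = 5: 5/1
a_1 = 1: 6/1
a_2 = 1: 11/2

11/2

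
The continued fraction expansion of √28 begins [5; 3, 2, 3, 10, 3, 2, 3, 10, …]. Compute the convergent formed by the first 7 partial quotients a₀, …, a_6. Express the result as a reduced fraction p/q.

Build up convergents one term at a time:
a_0 = 5: 5/1
a_1 = 3: 16/3
a_2 = 2: 37/7
a_3 = 3: 127/24
a_4 = 10: 1307/247
a_5 = 3: 4048/765
a_6 = 2: 9403/1777

9403/1777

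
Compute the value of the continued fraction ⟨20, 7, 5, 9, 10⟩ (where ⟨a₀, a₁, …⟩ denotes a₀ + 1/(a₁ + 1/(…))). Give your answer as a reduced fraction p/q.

67385/3346

a_0 = 20: 20/1
a_1 = 7: 141/7
a_2 = 5: 725/36
a_3 = 9: 6666/331
a_4 = 10: 67385/3346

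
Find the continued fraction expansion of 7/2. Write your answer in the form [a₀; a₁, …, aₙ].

Apply division with remainder until the remainder is 0:
7 = 3·2 + 1, so a_0 = 3
2 = 2·1 + 0, so a_1 = 2

[3; 2]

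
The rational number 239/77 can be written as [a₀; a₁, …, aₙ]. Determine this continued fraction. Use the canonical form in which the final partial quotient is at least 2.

239 ÷ 77 → quotient 3, remainder 8
77 ÷ 8 → quotient 9, remainder 5
8 ÷ 5 → quotient 1, remainder 3
5 ÷ 3 → quotient 1, remainder 2
3 ÷ 2 → quotient 1, remainder 1
2 ÷ 1 → quotient 2, remainder 0

[3; 9, 1, 1, 1, 2]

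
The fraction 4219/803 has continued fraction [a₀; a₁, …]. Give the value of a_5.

Apply division with remainder until the remainder is 0:
4219 = 5·803 + 204, so a_0 = 5
803 = 3·204 + 191, so a_1 = 3
204 = 1·191 + 13, so a_2 = 1
191 = 14·13 + 9, so a_3 = 14
13 = 1·9 + 4, so a_4 = 1
9 = 2·4 + 1, so a_5 = 2

2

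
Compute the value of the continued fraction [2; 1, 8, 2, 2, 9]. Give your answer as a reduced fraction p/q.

Starting at the tail and folding back:
Start with 9.
2 + 1/(9/1) = 2 + 1/9 = 19/9
2 + 1/(19/9) = 2 + 9/19 = 47/19
8 + 1/(47/19) = 8 + 19/47 = 395/47
1 + 1/(395/47) = 1 + 47/395 = 442/395
2 + 1/(442/395) = 2 + 395/442 = 1279/442

1279/442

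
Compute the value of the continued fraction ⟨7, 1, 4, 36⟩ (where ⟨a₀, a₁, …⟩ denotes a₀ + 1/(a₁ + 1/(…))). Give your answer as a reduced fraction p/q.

1412/181

Start with 36.
4 + 1/(36/1) = 4 + 1/36 = 145/36
1 + 1/(145/36) = 1 + 36/145 = 181/145
7 + 1/(181/145) = 7 + 145/181 = 1412/181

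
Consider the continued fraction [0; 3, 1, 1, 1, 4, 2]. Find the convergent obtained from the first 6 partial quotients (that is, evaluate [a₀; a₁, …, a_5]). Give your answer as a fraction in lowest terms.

14/51

Build up convergents one term at a time:
a_0 = 0: 0/1
a_1 = 3: 1/3
a_2 = 1: 1/4
a_3 = 1: 2/7
a_4 = 1: 3/11
a_5 = 4: 14/51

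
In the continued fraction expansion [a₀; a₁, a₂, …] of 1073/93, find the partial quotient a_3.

6

Repeatedly divide and take the remainder:
⌊1073/93⌋ = 11, remainder 50
⌊93/50⌋ = 1, remainder 43
⌊50/43⌋ = 1, remainder 7
⌊43/7⌋ = 6, remainder 1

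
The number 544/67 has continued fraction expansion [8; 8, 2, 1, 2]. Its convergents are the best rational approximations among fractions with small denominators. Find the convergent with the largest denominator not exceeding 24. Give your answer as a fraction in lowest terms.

138/17

a_0 = 8: 8/1  (≤ bound)
a_1 = 8: 65/8  (≤ bound)
a_2 = 2: 138/17  (≤ bound)
a_3 = 1: 203/25  (> 24, stop)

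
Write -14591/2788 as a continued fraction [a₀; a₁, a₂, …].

[-6; 1, 3, 3, 1, 1, 6, 14]

Apply division with remainder until the remainder is 0:
-14591 = -6·2788 + 2137, so a_0 = -6
2788 = 1·2137 + 651, so a_1 = 1
2137 = 3·651 + 184, so a_2 = 3
651 = 3·184 + 99, so a_3 = 3
184 = 1·99 + 85, so a_4 = 1
99 = 1·85 + 14, so a_5 = 1
85 = 6·14 + 1, so a_6 = 6
14 = 14·1 + 0, so a_7 = 14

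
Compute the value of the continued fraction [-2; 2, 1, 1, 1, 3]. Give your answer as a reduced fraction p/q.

-47/29

a_0 = -2: -2/1
a_1 = 2: -3/2
a_2 = 1: -5/3
a_3 = 1: -8/5
a_4 = 1: -13/8
a_5 = 3: -47/29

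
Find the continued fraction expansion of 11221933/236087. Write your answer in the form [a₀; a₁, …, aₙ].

[47; 1, 1, 7, 15, 16, 1, 60]

11221933 = 47·236087 + 125844, so a_0 = 47
236087 = 1·125844 + 110243, so a_1 = 1
125844 = 1·110243 + 15601, so a_2 = 1
110243 = 7·15601 + 1036, so a_3 = 7
15601 = 15·1036 + 61, so a_4 = 15
1036 = 16·61 + 60, so a_5 = 16
61 = 1·60 + 1, so a_6 = 1
60 = 60·1 + 0, so a_7 = 60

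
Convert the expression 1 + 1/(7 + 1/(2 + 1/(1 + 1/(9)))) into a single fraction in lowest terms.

242/213

Work from the innermost term outward:
Start with 9.
1 + 1/(9/1) = 1 + 1/9 = 10/9
2 + 1/(10/9) = 2 + 9/10 = 29/10
7 + 1/(29/10) = 7 + 10/29 = 213/29
1 + 1/(213/29) = 1 + 29/213 = 242/213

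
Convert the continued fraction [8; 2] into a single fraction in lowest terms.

17/2

Use the convergent recurrence hₖ = aₖ·hₖ₋₁ + hₖ₋₂ (and likewise for the denominators kₖ):
a_0 = 8: 8/1
a_1 = 2: 17/2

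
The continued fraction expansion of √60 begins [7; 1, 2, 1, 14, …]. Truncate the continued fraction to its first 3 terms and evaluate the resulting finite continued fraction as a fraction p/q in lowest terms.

Work from the innermost term outward:
Start with 2.
1 + 1/(2/1) = 1 + 1/2 = 3/2
7 + 1/(3/2) = 7 + 2/3 = 23/3

23/3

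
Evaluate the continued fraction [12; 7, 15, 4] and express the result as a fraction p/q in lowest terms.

Compute successive convergents:
a_0 = 12: 12/1
a_1 = 7: 85/7
a_2 = 15: 1287/106
a_3 = 4: 5233/431

5233/431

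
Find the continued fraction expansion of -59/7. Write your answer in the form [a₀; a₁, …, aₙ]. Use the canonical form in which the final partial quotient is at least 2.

-59 = -9·7 + 4, so a_0 = -9
7 = 1·4 + 3, so a_1 = 1
4 = 1·3 + 1, so a_2 = 1
3 = 3·1 + 0, so a_3 = 3

[-9; 1, 1, 3]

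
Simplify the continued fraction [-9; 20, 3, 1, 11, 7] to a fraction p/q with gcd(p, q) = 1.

-60372/6745

a_0 = -9: -9/1
a_1 = 20: -179/20
a_2 = 3: -546/61
a_3 = 1: -725/81
a_4 = 11: -8521/952
a_5 = 7: -60372/6745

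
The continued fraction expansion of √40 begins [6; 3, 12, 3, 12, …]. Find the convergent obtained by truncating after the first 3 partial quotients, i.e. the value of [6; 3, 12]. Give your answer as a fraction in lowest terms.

234/37

a_0 = 6: 6/1
a_1 = 3: 19/3
a_2 = 12: 234/37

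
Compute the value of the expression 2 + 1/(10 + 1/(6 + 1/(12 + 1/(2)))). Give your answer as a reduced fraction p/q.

3242/1545

Starting at the tail and folding back:
Start with 2.
12 + 1/(2/1) = 12 + 1/2 = 25/2
6 + 1/(25/2) = 6 + 2/25 = 152/25
10 + 1/(152/25) = 10 + 25/152 = 1545/152
2 + 1/(1545/152) = 2 + 152/1545 = 3242/1545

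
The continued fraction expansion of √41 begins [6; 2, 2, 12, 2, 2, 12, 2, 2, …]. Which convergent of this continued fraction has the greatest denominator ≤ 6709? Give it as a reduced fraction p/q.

a_0 = 6: 6/1  (≤ bound)
a_1 = 2: 13/2  (≤ bound)
a_2 = 2: 32/5  (≤ bound)
a_3 = 12: 397/62  (≤ bound)
a_4 = 2: 826/129  (≤ bound)
a_5 = 2: 2049/320  (≤ bound)
a_6 = 12: 25414/3969  (≤ bound)
a_7 = 2: 52877/8258  (> 6709, stop)

25414/3969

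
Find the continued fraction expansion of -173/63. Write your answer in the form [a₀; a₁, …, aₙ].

[-3; 3, 1, 15]

-173 ÷ 63 → quotient -3, remainder 16
63 ÷ 16 → quotient 3, remainder 15
16 ÷ 15 → quotient 1, remainder 1
15 ÷ 1 → quotient 15, remainder 0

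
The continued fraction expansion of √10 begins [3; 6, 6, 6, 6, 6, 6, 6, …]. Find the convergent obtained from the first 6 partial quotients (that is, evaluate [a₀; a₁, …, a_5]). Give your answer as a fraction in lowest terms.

27379/8658

Compute successive convergents:
a_0 = 3: 3/1
a_1 = 6: 19/6
a_2 = 6: 117/37
a_3 = 6: 721/228
a_4 = 6: 4443/1405
a_5 = 6: 27379/8658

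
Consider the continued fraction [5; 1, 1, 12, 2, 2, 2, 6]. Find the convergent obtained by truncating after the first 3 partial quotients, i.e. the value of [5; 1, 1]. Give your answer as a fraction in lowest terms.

11/2

Start with 1.
1 + 1/(1/1) = 1 + 1/1 = 2/1
5 + 1/(2/1) = 5 + 1/2 = 11/2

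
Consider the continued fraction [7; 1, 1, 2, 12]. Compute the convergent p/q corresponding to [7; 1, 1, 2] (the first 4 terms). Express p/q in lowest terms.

a_0 = 7: 7/1
a_1 = 1: 8/1
a_2 = 1: 15/2
a_3 = 2: 38/5

38/5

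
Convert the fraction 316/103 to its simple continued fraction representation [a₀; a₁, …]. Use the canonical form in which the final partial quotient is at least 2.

[3; 14, 1, 2, 2]

316 = 3·103 + 7, so a_0 = 3
103 = 14·7 + 5, so a_1 = 14
7 = 1·5 + 2, so a_2 = 1
5 = 2·2 + 1, so a_3 = 2
2 = 2·1 + 0, so a_4 = 2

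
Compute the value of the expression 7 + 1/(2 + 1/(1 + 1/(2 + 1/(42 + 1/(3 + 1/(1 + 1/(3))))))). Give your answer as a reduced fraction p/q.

Build up convergents one term at a time:
a_0 = 7: 7/1
a_1 = 2: 15/2
a_2 = 1: 22/3
a_3 = 2: 59/8
a_4 = 42: 2500/339
a_5 = 3: 7559/1025
a_6 = 1: 10059/1364
a_7 = 3: 37736/5117

37736/5117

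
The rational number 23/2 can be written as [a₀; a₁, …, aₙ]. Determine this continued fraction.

[11; 2]

23 ÷ 2 → quotient 11, remainder 1
2 ÷ 1 → quotient 2, remainder 0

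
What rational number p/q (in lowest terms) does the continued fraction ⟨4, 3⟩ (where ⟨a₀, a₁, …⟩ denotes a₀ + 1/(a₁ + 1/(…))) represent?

Start with 3.
4 + 1/(3/1) = 4 + 1/3 = 13/3

13/3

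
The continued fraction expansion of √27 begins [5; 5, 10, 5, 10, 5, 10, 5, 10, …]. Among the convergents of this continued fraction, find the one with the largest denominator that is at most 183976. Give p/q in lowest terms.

716035/137801

a_0 = 5: 5/1  (≤ bound)
a_1 = 5: 26/5  (≤ bound)
a_2 = 10: 265/51  (≤ bound)
a_3 = 5: 1351/260  (≤ bound)
a_4 = 10: 13775/2651  (≤ bound)
a_5 = 5: 70226/13515  (≤ bound)
a_6 = 10: 716035/137801  (≤ bound)
a_7 = 5: 3650401/702520  (> 183976, stop)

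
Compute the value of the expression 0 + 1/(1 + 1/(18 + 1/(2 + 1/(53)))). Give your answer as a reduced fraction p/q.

1979/2086

Start with 53.
2 + 1/(53/1) = 2 + 1/53 = 107/53
18 + 1/(107/53) = 18 + 53/107 = 1979/107
1 + 1/(1979/107) = 1 + 107/1979 = 2086/1979
0 + 1/(2086/1979) = 0 + 1979/2086 = 1979/2086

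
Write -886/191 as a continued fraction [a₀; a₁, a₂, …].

-886 ÷ 191 → quotient -5, remainder 69
191 ÷ 69 → quotient 2, remainder 53
69 ÷ 53 → quotient 1, remainder 16
53 ÷ 16 → quotient 3, remainder 5
16 ÷ 5 → quotient 3, remainder 1
5 ÷ 1 → quotient 5, remainder 0

[-5; 2, 1, 3, 3, 5]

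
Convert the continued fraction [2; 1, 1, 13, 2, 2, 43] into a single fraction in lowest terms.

15191/6033

a_0 = 2: 2/1
a_1 = 1: 3/1
a_2 = 1: 5/2
a_3 = 13: 68/27
a_4 = 2: 141/56
a_5 = 2: 350/139
a_6 = 43: 15191/6033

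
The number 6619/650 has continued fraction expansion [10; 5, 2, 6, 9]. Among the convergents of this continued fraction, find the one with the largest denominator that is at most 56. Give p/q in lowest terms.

112/11

List convergents until the denominator exceeds the bound:
a_0 = 10: 10/1  (≤ bound)
a_1 = 5: 51/5  (≤ bound)
a_2 = 2: 112/11  (≤ bound)
a_3 = 6: 723/71  (> 56, stop)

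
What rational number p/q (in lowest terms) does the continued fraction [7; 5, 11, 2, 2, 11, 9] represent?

Collapse the nested fraction from the inside out:
Start with 9.
11 + 1/(9/1) = 11 + 1/9 = 100/9
2 + 1/(100/9) = 2 + 9/100 = 209/100
2 + 1/(209/100) = 2 + 100/209 = 518/209
11 + 1/(518/209) = 11 + 209/518 = 5907/518
5 + 1/(5907/518) = 5 + 518/5907 = 30053/5907
7 + 1/(30053/5907) = 7 + 5907/30053 = 216278/30053

216278/30053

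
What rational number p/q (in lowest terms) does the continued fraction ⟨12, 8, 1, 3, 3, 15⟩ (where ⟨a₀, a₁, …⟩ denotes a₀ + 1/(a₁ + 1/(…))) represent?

Start with 15.
3 + 1/(15/1) = 3 + 1/15 = 46/15
3 + 1/(46/15) = 3 + 15/46 = 153/46
1 + 1/(153/46) = 1 + 46/153 = 199/153
8 + 1/(199/153) = 8 + 153/199 = 1745/199
12 + 1/(1745/199) = 12 + 199/1745 = 21139/1745

21139/1745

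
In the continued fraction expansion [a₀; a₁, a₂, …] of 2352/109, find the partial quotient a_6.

2352 = 21·109 + 63, so a_0 = 21
109 = 1·63 + 46, so a_1 = 1
63 = 1·46 + 17, so a_2 = 1
46 = 2·17 + 12, so a_3 = 2
17 = 1·12 + 5, so a_4 = 1
12 = 2·5 + 2, so a_5 = 2
5 = 2·2 + 1, so a_6 = 2

2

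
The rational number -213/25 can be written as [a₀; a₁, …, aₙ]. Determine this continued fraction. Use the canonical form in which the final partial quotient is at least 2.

Run the Euclidean algorithm, recording each quotient:
⌊-213/25⌋ = -9, remainder 12
⌊25/12⌋ = 2, remainder 1
⌊12/1⌋ = 12, remainder 0

[-9; 2, 12]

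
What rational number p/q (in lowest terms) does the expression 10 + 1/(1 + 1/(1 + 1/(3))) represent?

74/7

Start with 3.
1 + 1/(3/1) = 1 + 1/3 = 4/3
1 + 1/(4/3) = 1 + 3/4 = 7/4
10 + 1/(7/4) = 10 + 4/7 = 74/7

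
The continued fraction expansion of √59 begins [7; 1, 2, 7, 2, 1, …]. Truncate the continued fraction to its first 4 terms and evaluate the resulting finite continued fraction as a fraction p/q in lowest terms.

Compute successive convergents:
a_0 = 7: 7/1
a_1 = 1: 8/1
a_2 = 2: 23/3
a_3 = 7: 169/22

169/22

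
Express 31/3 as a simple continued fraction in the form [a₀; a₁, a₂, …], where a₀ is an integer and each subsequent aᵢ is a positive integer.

[10; 3]

31 = 10·3 + 1, so a_0 = 10
3 = 3·1 + 0, so a_1 = 3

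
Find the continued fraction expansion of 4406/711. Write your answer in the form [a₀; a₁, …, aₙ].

[6; 5, 12, 1, 2, 1, 2]

Repeatedly divide and take the remainder:
⌊4406/711⌋ = 6, remainder 140
⌊711/140⌋ = 5, remainder 11
⌊140/11⌋ = 12, remainder 8
⌊11/8⌋ = 1, remainder 3
⌊8/3⌋ = 2, remainder 2
⌊3/2⌋ = 1, remainder 1
⌊2/1⌋ = 2, remainder 0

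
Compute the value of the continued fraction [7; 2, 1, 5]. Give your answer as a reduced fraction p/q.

125/17

Start with 5.
1 + 1/(5/1) = 1 + 1/5 = 6/5
2 + 1/(6/5) = 2 + 5/6 = 17/6
7 + 1/(17/6) = 7 + 6/17 = 125/17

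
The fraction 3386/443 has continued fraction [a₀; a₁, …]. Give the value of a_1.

⌊3386/443⌋ = 7, remainder 285
⌊443/285⌋ = 1, remainder 158

1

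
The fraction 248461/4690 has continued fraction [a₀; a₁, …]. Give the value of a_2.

248461 ÷ 4690 → quotient 52, remainder 4581
4690 ÷ 4581 → quotient 1, remainder 109
4581 ÷ 109 → quotient 42, remainder 3

42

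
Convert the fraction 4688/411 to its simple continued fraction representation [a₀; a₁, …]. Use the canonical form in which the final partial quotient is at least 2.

[11; 2, 2, 5, 1, 12]

Run the Euclidean algorithm, recording each quotient:
⌊4688/411⌋ = 11, remainder 167
⌊411/167⌋ = 2, remainder 77
⌊167/77⌋ = 2, remainder 13
⌊77/13⌋ = 5, remainder 12
⌊13/12⌋ = 1, remainder 1
⌊12/1⌋ = 12, remainder 0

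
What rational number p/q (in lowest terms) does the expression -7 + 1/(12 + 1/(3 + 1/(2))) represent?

-595/86

a_0 = -7: -7/1
a_1 = 12: -83/12
a_2 = 3: -256/37
a_3 = 2: -595/86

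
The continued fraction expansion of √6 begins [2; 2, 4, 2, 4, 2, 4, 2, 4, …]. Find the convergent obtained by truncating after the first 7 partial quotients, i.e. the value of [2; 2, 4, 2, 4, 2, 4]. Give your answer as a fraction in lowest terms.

a_0 = 2: 2/1
a_1 = 2: 5/2
a_2 = 4: 22/9
a_3 = 2: 49/20
a_4 = 4: 218/89
a_5 = 2: 485/198
a_6 = 4: 2158/881

2158/881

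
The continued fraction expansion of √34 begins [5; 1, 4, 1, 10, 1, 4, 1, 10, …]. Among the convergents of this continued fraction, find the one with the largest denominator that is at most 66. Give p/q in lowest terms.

379/65

List convergents until the denominator exceeds the bound:
a_0 = 5: 5/1  (≤ bound)
a_1 = 1: 6/1  (≤ bound)
a_2 = 4: 29/5  (≤ bound)
a_3 = 1: 35/6  (≤ bound)
a_4 = 10: 379/65  (≤ bound)
a_5 = 1: 414/71  (> 66, stop)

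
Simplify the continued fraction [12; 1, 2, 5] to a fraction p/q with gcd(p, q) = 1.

Use the convergent recurrence hₖ = aₖ·hₖ₋₁ + hₖ₋₂ (and likewise for the denominators kₖ):
a_0 = 12: 12/1
a_1 = 1: 13/1
a_2 = 2: 38/3
a_3 = 5: 203/16

203/16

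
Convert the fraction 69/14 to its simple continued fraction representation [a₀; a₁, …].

Apply division with remainder until the remainder is 0:
⌊69/14⌋ = 4, remainder 13
⌊14/13⌋ = 1, remainder 1
⌊13/1⌋ = 13, remainder 0

[4; 1, 13]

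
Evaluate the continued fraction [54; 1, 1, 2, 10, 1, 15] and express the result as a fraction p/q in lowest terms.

49519/907

Start with 15.
1 + 1/(15/1) = 1 + 1/15 = 16/15
10 + 1/(16/15) = 10 + 15/16 = 175/16
2 + 1/(175/16) = 2 + 16/175 = 366/175
1 + 1/(366/175) = 1 + 175/366 = 541/366
1 + 1/(541/366) = 1 + 366/541 = 907/541
54 + 1/(907/541) = 54 + 541/907 = 49519/907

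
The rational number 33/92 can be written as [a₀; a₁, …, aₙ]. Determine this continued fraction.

[0; 2, 1, 3, 1, 2, 2]

Apply division with remainder until the remainder is 0:
33 ÷ 92 → quotient 0, remainder 33
92 ÷ 33 → quotient 2, remainder 26
33 ÷ 26 → quotient 1, remainder 7
26 ÷ 7 → quotient 3, remainder 5
7 ÷ 5 → quotient 1, remainder 2
5 ÷ 2 → quotient 2, remainder 1
2 ÷ 1 → quotient 2, remainder 0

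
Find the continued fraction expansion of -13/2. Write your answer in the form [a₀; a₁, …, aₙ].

-13 ÷ 2 → quotient -7, remainder 1
2 ÷ 1 → quotient 2, remainder 0

[-7; 2]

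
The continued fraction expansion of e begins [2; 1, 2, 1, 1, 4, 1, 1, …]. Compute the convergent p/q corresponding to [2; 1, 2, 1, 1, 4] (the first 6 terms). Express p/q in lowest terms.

Collapse the nested fraction from the inside out:
Start with 4.
1 + 1/(4/1) = 1 + 1/4 = 5/4
1 + 1/(5/4) = 1 + 4/5 = 9/5
2 + 1/(9/5) = 2 + 5/9 = 23/9
1 + 1/(23/9) = 1 + 9/23 = 32/23
2 + 1/(32/23) = 2 + 23/32 = 87/32

87/32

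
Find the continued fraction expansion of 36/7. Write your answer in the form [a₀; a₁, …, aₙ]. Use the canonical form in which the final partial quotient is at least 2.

36 = 5·7 + 1, so a_0 = 5
7 = 7·1 + 0, so a_1 = 7

[5; 7]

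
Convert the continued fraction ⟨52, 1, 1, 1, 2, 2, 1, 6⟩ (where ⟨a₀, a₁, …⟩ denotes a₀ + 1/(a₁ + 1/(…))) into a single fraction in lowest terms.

a_0 = 52: 52/1
a_1 = 1: 53/1
a_2 = 1: 105/2
a_3 = 1: 158/3
a_4 = 2: 421/8
a_5 = 2: 1000/19
a_6 = 1: 1421/27
a_7 = 6: 9526/181

9526/181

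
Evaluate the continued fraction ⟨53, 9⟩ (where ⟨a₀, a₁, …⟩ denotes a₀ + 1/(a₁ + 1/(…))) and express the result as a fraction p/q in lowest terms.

478/9

a_0 = 53: 53/1
a_1 = 9: 478/9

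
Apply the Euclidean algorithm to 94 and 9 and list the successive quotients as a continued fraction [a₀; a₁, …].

94 = 10·9 + 4, so a_0 = 10
9 = 2·4 + 1, so a_1 = 2
4 = 4·1 + 0, so a_2 = 4

[10; 2, 4]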